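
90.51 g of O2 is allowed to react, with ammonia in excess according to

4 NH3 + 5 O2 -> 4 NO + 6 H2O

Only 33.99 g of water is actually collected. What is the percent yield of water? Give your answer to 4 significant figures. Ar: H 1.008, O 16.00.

M(O2) = 2(16.00) = 32.00 g/mol.
M(H2O) = 2(1.008) + 16.00 = 18.016 g/mol.
n(O2) = 90.510 g / 32.00 g/mol = 2.8284 mol.
From the equation the O2:H2O mole ratio is 5:6, so n(H2O) = 2.8284 × 6/5 = 3.3941 mol.
Mass of H2O = 3.3941 mol × 18.016 g/mol = 61.149 g.
This is the theoretical yield. Percent yield = 33.99 g / 61.149 g × 100% = 55.586%.

55.59 %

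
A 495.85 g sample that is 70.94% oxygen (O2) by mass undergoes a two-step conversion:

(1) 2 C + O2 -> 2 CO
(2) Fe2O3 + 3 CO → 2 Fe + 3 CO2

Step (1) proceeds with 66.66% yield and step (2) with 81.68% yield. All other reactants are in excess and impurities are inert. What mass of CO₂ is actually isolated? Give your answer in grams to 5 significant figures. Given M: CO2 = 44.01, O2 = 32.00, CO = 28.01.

526.81 g

Pure O2 = 495.85 × 0.7094 = 351.756 g.
n(O2) = 351.756 / 32.00 = 10.9924 mol.
Step 1 (O2:CO = 1:2): theoretical n(CO) = 21.9847 mol; at 66.66% yield, n(CO) = 14.6550 mol.
Step 2 (CO:CO2 = 3:3): theoretical n(CO2) = 14.6550 mol, so theoretical mass = 14.6550 × 44.01 = 644.968 g.
At 81.68% yield, actual mass of CO2 = 644.968 × 0.8168 = 526.810 g.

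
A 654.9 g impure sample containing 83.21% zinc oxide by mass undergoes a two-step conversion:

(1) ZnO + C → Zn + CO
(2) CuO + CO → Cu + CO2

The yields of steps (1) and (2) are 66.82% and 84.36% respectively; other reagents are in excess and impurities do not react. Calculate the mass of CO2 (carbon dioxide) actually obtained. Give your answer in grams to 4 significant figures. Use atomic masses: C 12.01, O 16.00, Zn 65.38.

166.1 g

Pure ZnO = 654.9 × 0.8321 = 544.94 g.
M(ZnO) = 65.38 + 16.00 = 81.38 g/mol.
M(CO2) = 12.01 + 2(16.00) = 44.01 g/mol.
n(ZnO) = 544.94 / 81.38 = 6.6963 mol.
Step 1 (ZnO:CO = 1:1): theoretical n(CO) = 6.6963 mol; at 66.82% yield, n(CO) = 4.4744 mol.
Step 2 (CO:CO2 = 1:1): theoretical n(CO2) = 4.4744 mol, so theoretical mass = 4.4744 × 44.01 = 196.92 g.
At 84.36% yield, actual mass of CO2 = 196.92 × 0.8436 = 166.12 g.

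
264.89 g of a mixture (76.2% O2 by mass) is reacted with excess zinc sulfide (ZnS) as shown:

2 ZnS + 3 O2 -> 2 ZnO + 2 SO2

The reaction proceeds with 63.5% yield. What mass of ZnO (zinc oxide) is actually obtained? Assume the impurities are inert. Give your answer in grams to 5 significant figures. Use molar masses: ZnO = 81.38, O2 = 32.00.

Pure O2 available = 264.89 g × 0.762 = 201.846 g.
n(O2) = 201.846 g / 32.00 g/mol = 6.30769 mol.
From the equation the O2:ZnO mole ratio is 3:2, so n(ZnO) = 6.30769 × 2/3 = 4.20513 mol.
Mass of ZnO = 4.20513 mol × 81.38 g/mol = 342.213 g.
Actual mass collected = 342.213 g × 0.635 = 217.305 g.

217.31 g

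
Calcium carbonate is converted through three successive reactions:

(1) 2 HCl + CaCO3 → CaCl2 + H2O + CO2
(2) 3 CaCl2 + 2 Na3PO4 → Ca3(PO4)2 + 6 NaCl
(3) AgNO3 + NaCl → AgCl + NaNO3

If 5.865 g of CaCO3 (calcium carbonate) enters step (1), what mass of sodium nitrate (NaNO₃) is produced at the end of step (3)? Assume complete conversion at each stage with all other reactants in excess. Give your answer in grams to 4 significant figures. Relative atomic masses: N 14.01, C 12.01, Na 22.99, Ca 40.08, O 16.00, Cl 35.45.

M(CaCO3) = 40.08 + 12.01 + 3(16.00) = 100.09 g/mol.
M(NaNO3) = 22.99 + 14.01 + 3(16.00) = 85.00 g/mol.
n(CaCO3) = 5.865 / 100.09 = 0.058597 mol.
Reaction (1): CaCO3→CaCl2 ratio 1:1 ⇒ n(CaCl2) = 0.058597 mol.
Reaction (2): CaCl2→NaCl ratio 3:6 ⇒ n(NaCl) = 0.11719 mol.
Reaction (3): NaCl→NaNO3 ratio 1:1 ⇒ n(NaNO3) = 0.11719 mol.
Mass of NaNO3 = 0.11719 × 85.00 = 9.9615 g.

9.962 g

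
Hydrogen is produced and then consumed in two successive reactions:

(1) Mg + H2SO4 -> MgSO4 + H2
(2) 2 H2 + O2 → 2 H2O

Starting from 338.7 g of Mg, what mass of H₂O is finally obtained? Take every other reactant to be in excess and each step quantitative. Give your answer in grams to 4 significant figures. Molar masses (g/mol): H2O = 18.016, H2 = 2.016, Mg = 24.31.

n(Mg) = 338.70 / 24.31 = 13.933 mol.
Step 1 gives a 1:1 ratio of Mg to H2, so n(H2) = 13.933 mol.
In step 2 the H2:H2O ratio is 2:2, so n(H2O) = 13.933 mol.
Mass of H2O = 13.933 × 18.016 = 251.01 g.

251.0 g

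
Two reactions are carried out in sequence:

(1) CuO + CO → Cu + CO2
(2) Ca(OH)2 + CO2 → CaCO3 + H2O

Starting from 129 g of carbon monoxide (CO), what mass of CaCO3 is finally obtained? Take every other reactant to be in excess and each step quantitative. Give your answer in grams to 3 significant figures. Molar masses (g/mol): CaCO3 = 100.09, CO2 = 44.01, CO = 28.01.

n(CO) = 129.0 / 28.01 = 4.605 mol.
Step 1 gives a 1:1 ratio of CO to CO2, so n(CO2) = 4.605 mol.
In step 2 the CO2:CaCO3 ratio is 1:1, so n(CaCO3) = 4.605 mol.
Mass of CaCO3 = 4.605 × 100.09 = 461.0 g.

461 g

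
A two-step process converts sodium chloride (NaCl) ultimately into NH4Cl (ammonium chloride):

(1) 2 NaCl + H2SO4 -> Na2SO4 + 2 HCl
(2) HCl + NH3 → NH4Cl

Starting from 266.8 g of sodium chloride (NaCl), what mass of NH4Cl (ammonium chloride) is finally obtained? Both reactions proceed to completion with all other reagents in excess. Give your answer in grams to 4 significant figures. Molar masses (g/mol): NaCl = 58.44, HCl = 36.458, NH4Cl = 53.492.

n(NaCl) = 266.80 / 58.44 = 4.5654 mol.
Step 1 gives a 2:2 ratio of NaCl to HCl, so n(HCl) = 4.5654 mol.
In step 2 the HCl:NH4Cl ratio is 1:1, so n(NH4Cl) = 4.5654 mol.
Mass of NH4Cl = 4.5654 × 53.492 = 244.21 g.

244.2 g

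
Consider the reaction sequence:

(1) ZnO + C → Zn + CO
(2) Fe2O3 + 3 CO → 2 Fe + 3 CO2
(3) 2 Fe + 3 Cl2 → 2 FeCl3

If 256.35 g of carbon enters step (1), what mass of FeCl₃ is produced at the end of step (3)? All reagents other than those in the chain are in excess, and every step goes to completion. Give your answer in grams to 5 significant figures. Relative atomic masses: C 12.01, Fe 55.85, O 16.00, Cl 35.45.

2308.1 g

M(C) = 12.01 g/mol.
M(FeCl3) = 55.85 + 3(35.45) = 162.20 g/mol.
n(C) = 256.35 / 12.01 = 21.3447 mol.
Reaction (1): C→CO ratio 1:1 ⇒ n(CO) = 21.3447 mol.
Reaction (2): CO→Fe ratio 3:2 ⇒ n(Fe) = 14.2298 mol.
Reaction (3): Fe→FeCl3 ratio 2:2 ⇒ n(FeCl3) = 14.2298 mol.
Mass of FeCl3 = 14.2298 × 162.20 = 2308.07 g.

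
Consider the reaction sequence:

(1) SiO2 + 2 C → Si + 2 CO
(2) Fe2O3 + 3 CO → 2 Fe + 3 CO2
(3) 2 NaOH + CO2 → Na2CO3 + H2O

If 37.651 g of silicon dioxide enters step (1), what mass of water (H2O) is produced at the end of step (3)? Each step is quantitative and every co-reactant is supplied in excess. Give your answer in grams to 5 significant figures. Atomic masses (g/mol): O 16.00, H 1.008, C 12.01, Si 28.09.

M(SiO2) = 28.09 + 2(16.00) = 60.09 g/mol.
M(H2O) = 2(1.008) + 16.00 = 18.016 g/mol.
n(SiO2) = 37.651 / 60.09 = 0.626577 mol.
Reaction (1): SiO2→CO ratio 1:2 ⇒ n(CO) = 1.25315 mol.
Reaction (2): CO→CO2 ratio 3:3 ⇒ n(CO2) = 1.25315 mol.
Reaction (3): CO2→H2O ratio 1:1 ⇒ n(H2O) = 1.25315 mol.
Mass of H2O = 1.25315 × 18.016 = 22.5768 g.

22.577 g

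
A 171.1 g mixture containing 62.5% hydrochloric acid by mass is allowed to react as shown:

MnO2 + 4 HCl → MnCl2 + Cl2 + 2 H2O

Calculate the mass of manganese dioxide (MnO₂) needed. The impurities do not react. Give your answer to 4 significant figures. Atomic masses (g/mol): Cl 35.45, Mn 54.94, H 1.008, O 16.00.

Mass of pure HCl = 171.1 g × 0.625 = 106.94 g.
M(HCl) = 1.008 + 35.45 = 36.458 g/mol.
M(MnO2) = 54.94 + 2(16.00) = 86.94 g/mol.
n(HCl) = 106.94 g / 36.458 g/mol = 2.9332 mol.
From the equation the HCl:MnO2 mole ratio is 4:1, so n(MnO2) = 2.9332 × 1/4 = 0.73329 mol.
Mass of MnO2 = 0.73329 mol × 86.94 g/mol = 63.752 g.

63.75 g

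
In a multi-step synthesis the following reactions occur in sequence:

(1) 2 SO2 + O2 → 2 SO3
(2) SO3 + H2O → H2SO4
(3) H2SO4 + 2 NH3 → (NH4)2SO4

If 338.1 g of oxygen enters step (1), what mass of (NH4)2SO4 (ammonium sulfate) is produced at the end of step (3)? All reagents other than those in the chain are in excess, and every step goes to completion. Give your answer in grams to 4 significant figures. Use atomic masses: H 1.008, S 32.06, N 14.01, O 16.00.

M(O2) = 2(16.00) = 32.00 g/mol.
M((NH4)2SO4) = 2(14.01) + 8(1.008) + 32.06 + 4(16.00) = 132.144 g/mol.
n(O2) = 338.1 / 32.00 = 10.566 mol.
Reaction (1): O2→SO3 ratio 1:2 ⇒ n(SO3) = 21.131 mol.
Reaction (2): SO3→H2SO4 ratio 1:1 ⇒ n(H2SO4) = 21.131 mol.
Reaction (3): H2SO4→(NH4)2SO4 ratio 1:1 ⇒ n((NH4)2SO4) = 21.131 mol.
Mass of (NH4)2SO4 = 21.131 × 132.144 = 2792.4 g.

2792 g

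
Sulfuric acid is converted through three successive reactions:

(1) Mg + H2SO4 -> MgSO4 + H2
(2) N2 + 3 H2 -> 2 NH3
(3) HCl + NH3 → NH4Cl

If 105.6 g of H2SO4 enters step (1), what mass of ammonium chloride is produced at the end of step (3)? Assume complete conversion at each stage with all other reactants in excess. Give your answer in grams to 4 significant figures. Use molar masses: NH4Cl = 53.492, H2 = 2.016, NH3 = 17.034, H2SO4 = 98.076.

n(H2SO4) = 105.6 / 98.076 = 1.0767 mol.
Reaction (1): H2SO4→H2 ratio 1:1 ⇒ n(H2) = 1.0767 mol.
Reaction (2): H2→NH3 ratio 3:2 ⇒ n(NH3) = 0.71781 mol.
Reaction (3): NH3→NH4Cl ratio 1:1 ⇒ n(NH4Cl) = 0.71781 mol.
Mass of NH4Cl = 0.71781 × 53.492 = 38.397 g.

38.40 g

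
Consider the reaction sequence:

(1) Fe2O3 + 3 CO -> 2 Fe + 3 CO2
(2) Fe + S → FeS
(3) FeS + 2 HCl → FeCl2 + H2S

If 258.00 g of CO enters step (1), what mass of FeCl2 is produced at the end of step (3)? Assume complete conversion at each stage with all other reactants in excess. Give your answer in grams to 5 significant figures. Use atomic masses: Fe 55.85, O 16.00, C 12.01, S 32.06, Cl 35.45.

M(CO) = 12.01 + 16.00 = 28.01 g/mol.
M(FeCl2) = 55.85 + 2(35.45) = 126.75 g/mol.
n(CO) = 258.00 / 28.01 = 9.21100 mol.
Reaction (1): CO→Fe ratio 3:2 ⇒ n(Fe) = 6.14066 mol.
Reaction (2): Fe→FeS ratio 1:1 ⇒ n(FeS) = 6.14066 mol.
Reaction (3): FeS→FeCl2 ratio 1:1 ⇒ n(FeCl2) = 6.14066 mol.
Mass of FeCl2 = 6.14066 × 126.75 = 778.329 g.

778.33 g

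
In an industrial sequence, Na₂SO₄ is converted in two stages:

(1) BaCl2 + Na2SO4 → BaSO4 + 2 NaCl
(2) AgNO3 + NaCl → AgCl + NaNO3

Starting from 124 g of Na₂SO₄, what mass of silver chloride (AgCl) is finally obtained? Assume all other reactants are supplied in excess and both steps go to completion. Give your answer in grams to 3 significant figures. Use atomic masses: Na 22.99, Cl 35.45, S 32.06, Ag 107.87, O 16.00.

M(Na2SO4) = 2(22.99) + 32.06 + 4(16.00) = 142.04 g/mol.
M(AgCl) = 107.87 + 35.45 = 143.32 g/mol.
n(Na2SO4) = 124.0 / 142.04 = 0.8730 mol.
Step 1 gives a 1:2 ratio of Na2SO4 to NaCl, so n(NaCl) = 1.746 mol.
In step 2 the NaCl:AgCl ratio is 1:1, so n(AgCl) = 1.746 mol.
Mass of AgCl = 1.746 × 143.32 = 250.2 g.

250 g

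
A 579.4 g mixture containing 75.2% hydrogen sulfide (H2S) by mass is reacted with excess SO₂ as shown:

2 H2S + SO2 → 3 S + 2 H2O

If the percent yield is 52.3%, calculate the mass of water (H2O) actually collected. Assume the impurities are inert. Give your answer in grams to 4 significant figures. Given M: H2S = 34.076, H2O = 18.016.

Pure H2S available = 579.4 g × 0.752 = 435.71 g.
n(H2S) = 435.71 g / 34.076 g/mol = 12.786 mol.
From the equation the H2S:H2O mole ratio is 2:2, so n(H2O) = 12.786 × 2/2 = 12.786 mol.
Mass of H2O = 12.786 mol × 18.016 g/mol = 230.36 g.
Actual mass collected = 230.36 g × 0.523 = 120.48 g.

120.5 g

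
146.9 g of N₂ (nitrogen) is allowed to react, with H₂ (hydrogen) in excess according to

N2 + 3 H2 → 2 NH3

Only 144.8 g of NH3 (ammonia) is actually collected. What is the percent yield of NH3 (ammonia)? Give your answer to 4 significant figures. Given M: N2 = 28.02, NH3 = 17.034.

81.07 %

n(N2) = 146.90 g / 28.02 g/mol = 5.2427 mol.
From the equation the N2:NH3 mole ratio is 1:2, so n(NH3) = 5.2427 × 2/1 = 10.485 mol.
Mass of NH3 = 10.485 mol × 17.034 g/mol = 178.61 g.
This is the theoretical yield. Percent yield = 144.8 g / 178.61 g × 100% = 81.072%.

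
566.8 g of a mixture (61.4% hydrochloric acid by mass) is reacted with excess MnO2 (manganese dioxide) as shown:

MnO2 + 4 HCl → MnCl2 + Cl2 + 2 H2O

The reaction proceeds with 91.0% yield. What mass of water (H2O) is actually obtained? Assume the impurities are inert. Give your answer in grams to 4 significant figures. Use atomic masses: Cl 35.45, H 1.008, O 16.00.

78.25 g

Pure HCl available = 566.8 g × 0.614 = 348.02 g.
M(HCl) = 1.008 + 35.45 = 36.458 g/mol.
M(H2O) = 2(1.008) + 16.00 = 18.016 g/mol.
n(HCl) = 348.02 g / 36.458 g/mol = 9.5456 mol.
From the equation the HCl:H2O mole ratio is 4:2, so n(H2O) = 9.5456 × 2/4 = 4.7728 mol.
Mass of H2O = 4.7728 mol × 18.016 g/mol = 85.987 g.
Actual mass collected = 85.987 g × 0.910 = 78.248 g.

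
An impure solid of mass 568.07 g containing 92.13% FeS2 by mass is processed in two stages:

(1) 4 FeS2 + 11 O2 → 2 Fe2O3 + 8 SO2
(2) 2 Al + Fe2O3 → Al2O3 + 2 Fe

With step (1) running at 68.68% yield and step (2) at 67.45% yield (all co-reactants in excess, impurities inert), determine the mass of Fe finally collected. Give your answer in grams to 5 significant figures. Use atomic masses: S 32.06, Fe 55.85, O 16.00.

112.87 g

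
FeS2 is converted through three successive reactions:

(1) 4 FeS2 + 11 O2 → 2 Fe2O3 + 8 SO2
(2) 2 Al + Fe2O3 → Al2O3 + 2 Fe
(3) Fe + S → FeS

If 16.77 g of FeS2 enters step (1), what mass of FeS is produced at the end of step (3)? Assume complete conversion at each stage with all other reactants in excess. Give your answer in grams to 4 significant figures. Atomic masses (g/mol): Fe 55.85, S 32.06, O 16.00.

M(FeS2) = 55.85 + 2(32.06) = 119.97 g/mol.
M(FeS) = 55.85 + 32.06 = 87.91 g/mol.
n(FeS2) = 16.77 / 119.97 = 0.13978 mol.
Reaction (1): FeS2→Fe2O3 ratio 4:2 ⇒ n(Fe2O3) = 0.069892 mol.
Reaction (2): Fe2O3→Fe ratio 1:2 ⇒ n(Fe) = 0.13978 mol.
Reaction (3): Fe→FeS ratio 1:1 ⇒ n(FeS) = 0.13978 mol.
Mass of FeS = 0.13978 × 87.91 = 12.288 g.

12.29 g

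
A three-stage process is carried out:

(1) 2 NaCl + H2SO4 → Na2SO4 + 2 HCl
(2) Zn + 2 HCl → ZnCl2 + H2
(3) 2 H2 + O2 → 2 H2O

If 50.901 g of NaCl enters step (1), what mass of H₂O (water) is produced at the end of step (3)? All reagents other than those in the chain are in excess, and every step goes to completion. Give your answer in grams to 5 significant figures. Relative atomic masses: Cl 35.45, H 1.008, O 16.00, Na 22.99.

7.8459 g

M(NaCl) = 22.99 + 35.45 = 58.44 g/mol.
M(H2O) = 2(1.008) + 16.00 = 18.016 g/mol.
n(NaCl) = 50.901 / 58.44 = 0.870996 mol.
Reaction (1): NaCl→HCl ratio 2:2 ⇒ n(HCl) = 0.870996 mol.
Reaction (2): HCl→H2 ratio 2:1 ⇒ n(H2) = 0.435498 mol.
Reaction (3): H2→H2O ratio 2:2 ⇒ n(H2O) = 0.435498 mol.
Mass of H2O = 0.435498 × 18.016 = 7.84593 g.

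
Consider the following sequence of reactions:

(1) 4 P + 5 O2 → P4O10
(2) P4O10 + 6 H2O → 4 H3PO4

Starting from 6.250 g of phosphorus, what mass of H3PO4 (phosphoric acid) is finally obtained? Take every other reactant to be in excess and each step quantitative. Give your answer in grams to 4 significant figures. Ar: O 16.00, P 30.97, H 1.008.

19.78 g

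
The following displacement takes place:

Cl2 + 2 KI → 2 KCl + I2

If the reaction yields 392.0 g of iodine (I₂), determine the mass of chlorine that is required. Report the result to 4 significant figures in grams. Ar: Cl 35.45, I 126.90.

109.5 g

M(I2) = 2(126.90) = 253.80 g/mol.
M(Cl2) = 2(35.45) = 70.90 g/mol.
n(I2) = 392.00 g / 253.80 g/mol = 1.5445 mol.
From the equation the I2:Cl2 mole ratio is 1:1, so n(Cl2) = 1.5445 × 1/1 = 1.5445 mol.
Mass of Cl2 = 1.5445 mol × 70.90 g/mol = 109.51 g.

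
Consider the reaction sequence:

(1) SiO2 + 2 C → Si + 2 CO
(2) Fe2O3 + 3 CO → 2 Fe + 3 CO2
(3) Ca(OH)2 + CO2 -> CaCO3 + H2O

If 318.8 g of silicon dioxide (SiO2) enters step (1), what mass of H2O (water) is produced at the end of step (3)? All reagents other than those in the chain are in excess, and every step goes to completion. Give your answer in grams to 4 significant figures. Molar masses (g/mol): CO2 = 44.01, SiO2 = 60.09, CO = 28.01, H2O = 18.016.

191.2 g

n(SiO2) = 318.8 / 60.09 = 5.3054 mol.
Reaction (1): SiO2→CO ratio 1:2 ⇒ n(CO) = 10.611 mol.
Reaction (2): CO→CO2 ratio 3:3 ⇒ n(CO2) = 10.611 mol.
Reaction (3): CO2→H2O ratio 1:1 ⇒ n(H2O) = 10.611 mol.
Mass of H2O = 10.611 × 18.016 = 191.16 g.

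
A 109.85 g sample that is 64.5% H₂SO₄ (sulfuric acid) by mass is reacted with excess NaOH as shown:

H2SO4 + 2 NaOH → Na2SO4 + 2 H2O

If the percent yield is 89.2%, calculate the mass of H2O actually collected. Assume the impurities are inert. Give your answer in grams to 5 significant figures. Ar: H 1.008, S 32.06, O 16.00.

Pure H2SO4 available = 109.85 g × 0.645 = 70.8533 g.
M(H2SO4) = 2(1.008) + 32.06 + 4(16.00) = 98.076 g/mol.
M(H2O) = 2(1.008) + 16.00 = 18.016 g/mol.
n(H2SO4) = 70.8533 g / 98.076 g/mol = 0.722432 mol.
From the equation the H2SO4:H2O mole ratio is 1:2, so n(H2O) = 0.722432 × 2/1 = 1.44486 mol.
Mass of H2O = 1.44486 mol × 18.016 g/mol = 26.0307 g.
Actual mass collected = 26.0307 g × 0.892 = 23.2194 g.

23.219 g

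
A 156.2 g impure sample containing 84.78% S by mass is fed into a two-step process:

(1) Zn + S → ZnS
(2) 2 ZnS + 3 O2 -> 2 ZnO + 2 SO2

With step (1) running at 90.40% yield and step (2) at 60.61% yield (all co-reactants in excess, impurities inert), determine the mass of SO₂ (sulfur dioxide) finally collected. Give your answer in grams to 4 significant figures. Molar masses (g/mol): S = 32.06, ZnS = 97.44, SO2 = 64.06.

Pure S = 156.2 × 0.8478 = 132.43 g.
n(S) = 132.43 / 32.06 = 4.1306 mol.
Step 1 (S:ZnS = 1:1): theoretical n(ZnS) = 4.1306 mol; at 90.40% yield, n(ZnS) = 3.7340 mol.
Step 2 (ZnS:SO2 = 2:2): theoretical n(SO2) = 3.7340 mol, so theoretical mass = 3.7340 × 64.06 = 239.20 g.
At 60.61% yield, actual mass of SO2 = 239.20 × 0.6061 = 144.98 g.

145.0 g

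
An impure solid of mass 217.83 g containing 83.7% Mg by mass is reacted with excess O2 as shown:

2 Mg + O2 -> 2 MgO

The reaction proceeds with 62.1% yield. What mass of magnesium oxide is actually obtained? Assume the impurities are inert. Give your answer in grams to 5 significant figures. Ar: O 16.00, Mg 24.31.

Pure Mg available = 217.83 g × 0.837 = 182.324 g.
M(Mg) = 24.31 g/mol.
M(MgO) = 24.31 + 16.00 = 40.31 g/mol.
n(Mg) = 182.324 g / 24.31 g/mol = 7.49995 mol.
From the equation the Mg:MgO mole ratio is 2:2, so n(MgO) = 7.49995 × 2/2 = 7.49995 mol.
Mass of MgO = 7.49995 mol × 40.31 g/mol = 302.323 g.
Actual mass collected = 302.323 g × 0.621 = 187.742 g.

187.74 g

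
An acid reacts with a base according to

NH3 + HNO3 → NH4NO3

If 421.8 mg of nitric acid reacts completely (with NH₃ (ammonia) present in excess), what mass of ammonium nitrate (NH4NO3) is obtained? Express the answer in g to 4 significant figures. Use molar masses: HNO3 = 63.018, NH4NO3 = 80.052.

0.5358 g

Convert: 421.8 mg = 0.42180 g.
n(HNO3) = 0.42180 g / 63.018 g/mol = 0.0066933 mol.
From the equation the HNO3:NH4NO3 mole ratio is 1:1, so n(NH4NO3) = 0.0066933 × 1/1 = 0.0066933 mol.
Mass of NH4NO3 = 0.0066933 mol × 80.052 g/mol = 0.53581 g.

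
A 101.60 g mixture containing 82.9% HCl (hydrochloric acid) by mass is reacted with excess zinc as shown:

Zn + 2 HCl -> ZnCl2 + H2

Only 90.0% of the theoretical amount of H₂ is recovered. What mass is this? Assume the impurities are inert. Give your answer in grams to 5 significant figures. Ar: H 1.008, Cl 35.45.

Pure HCl available = 101.60 g × 0.829 = 84.2264 g.
M(HCl) = 1.008 + 35.45 = 36.458 g/mol.
M(H2) = 2(1.008) = 2.016 g/mol.
n(HCl) = 84.2264 g / 36.458 g/mol = 2.31023 mol.
From the equation the HCl:H2 mole ratio is 2:1, so n(H2) = 2.31023 × 1/2 = 1.15512 mol.
Mass of H2 = 1.15512 mol × 2.016 g/mol = 2.32871 g.
Actual mass collected = 2.32871 g × 0.900 = 2.09584 g.

2.0958 g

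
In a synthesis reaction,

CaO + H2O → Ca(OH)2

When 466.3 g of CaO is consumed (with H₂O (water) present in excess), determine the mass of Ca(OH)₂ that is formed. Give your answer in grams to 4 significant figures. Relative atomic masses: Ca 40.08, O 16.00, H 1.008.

616.1 g

M(CaO) = 40.08 + 16.00 = 56.08 g/mol.
M(Ca(OH)2) = 40.08 + 2(16.00) + 2(1.008) = 74.096 g/mol.
n(CaO) = 466.30 g / 56.08 g/mol = 8.3149 mol.
From the equation the CaO:Ca(OH)2 mole ratio is 1:1, so n(Ca(OH)2) = 8.3149 × 1/1 = 8.3149 mol.
Mass of Ca(OH)2 = 8.3149 mol × 74.096 g/mol = 616.10 g.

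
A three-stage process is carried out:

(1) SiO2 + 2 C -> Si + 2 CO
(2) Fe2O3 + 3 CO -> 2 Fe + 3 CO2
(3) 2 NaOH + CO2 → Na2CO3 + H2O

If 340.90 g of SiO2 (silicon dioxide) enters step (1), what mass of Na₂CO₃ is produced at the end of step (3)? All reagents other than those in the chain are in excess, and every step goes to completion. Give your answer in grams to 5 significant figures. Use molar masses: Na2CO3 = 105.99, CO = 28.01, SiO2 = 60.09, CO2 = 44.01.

1202.6 g

n(SiO2) = 340.90 / 60.09 = 5.67316 mol.
Reaction (1): SiO2→CO ratio 1:2 ⇒ n(CO) = 11.3463 mol.
Reaction (2): CO→CO2 ratio 3:3 ⇒ n(CO2) = 11.3463 mol.
Reaction (3): CO2→Na2CO3 ratio 1:1 ⇒ n(Na2CO3) = 11.3463 mol.
Mass of Na2CO3 = 11.3463 × 105.99 = 1202.60 g.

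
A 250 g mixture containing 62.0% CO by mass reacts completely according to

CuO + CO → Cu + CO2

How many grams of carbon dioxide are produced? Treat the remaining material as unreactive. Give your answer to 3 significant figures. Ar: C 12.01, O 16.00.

Mass of pure CO = 250 g × 0.620 = 155.0 g.
M(CO) = 12.01 + 16.00 = 28.01 g/mol.
M(CO2) = 12.01 + 2(16.00) = 44.01 g/mol.
n(CO) = 155.0 g / 28.01 g/mol = 5.534 mol.
From the equation the CO:CO2 mole ratio is 1:1, so n(CO2) = 5.534 × 1/1 = 5.534 mol.
Mass of CO2 = 5.534 mol × 44.01 g/mol = 243.5 g.

244 g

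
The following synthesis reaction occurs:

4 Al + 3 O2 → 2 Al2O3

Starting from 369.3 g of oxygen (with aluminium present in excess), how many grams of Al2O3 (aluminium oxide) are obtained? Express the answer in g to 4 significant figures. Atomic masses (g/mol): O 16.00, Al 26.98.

784.5 g

M(O2) = 2(16.00) = 32.00 g/mol.
M(Al2O3) = 2(26.98) + 3(16.00) = 101.96 g/mol.
n(O2) = 369.30 g / 32.00 g/mol = 11.541 mol.
From the equation the O2:Al2O3 mole ratio is 3:2, so n(Al2O3) = 11.541 × 2/3 = 7.6938 mol.
Mass of Al2O3 = 7.6938 mol × 101.96 g/mol = 784.45 g.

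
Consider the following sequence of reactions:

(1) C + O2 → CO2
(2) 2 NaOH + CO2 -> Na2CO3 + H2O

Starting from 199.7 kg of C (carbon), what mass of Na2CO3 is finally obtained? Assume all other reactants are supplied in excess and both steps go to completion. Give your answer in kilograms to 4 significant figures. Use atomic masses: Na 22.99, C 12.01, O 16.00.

1762 kg

M(C) = 12.01 g/mol.
M(Na2CO3) = 2(22.99) + 12.01 + 3(16.00) = 105.99 g/mol.
199.7 kg = 199700 g.
n(C) = 199700 / 12.01 = 16628 mol.
Step 1 gives a 1:1 ratio of C to CO2, so n(CO2) = 16628 mol.
In step 2 the CO2:Na2CO3 ratio is 1:1, so n(Na2CO3) = 16628 mol.
Mass of Na2CO3 = 16628 × 105.99 = 1.7624 × 10^6 g = 1762 kg.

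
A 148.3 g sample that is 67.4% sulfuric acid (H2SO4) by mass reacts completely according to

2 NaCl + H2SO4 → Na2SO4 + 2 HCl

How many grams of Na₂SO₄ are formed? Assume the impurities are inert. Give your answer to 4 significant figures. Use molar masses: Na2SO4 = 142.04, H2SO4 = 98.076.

Mass of pure H2SO4 = 148.3 g × 0.674 = 99.954 g.
n(H2SO4) = 99.954 g / 98.076 g/mol = 1.0192 mol.
From the equation the H2SO4:Na2SO4 mole ratio is 1:1, so n(Na2SO4) = 1.0192 × 1/1 = 1.0192 mol.
Mass of Na2SO4 = 1.0192 mol × 142.04 g/mol = 144.76 g.

144.8 g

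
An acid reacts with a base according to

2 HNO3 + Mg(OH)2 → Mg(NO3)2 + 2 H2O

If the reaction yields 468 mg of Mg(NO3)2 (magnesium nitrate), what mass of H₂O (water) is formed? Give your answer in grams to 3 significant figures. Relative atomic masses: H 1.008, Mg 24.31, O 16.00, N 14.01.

M(Mg(NO3)2) = 24.31 + 2(14.01) + 6(16.00) = 148.33 g/mol.
M(H2O) = 2(1.008) + 16.00 = 18.016 g/mol.
Convert: 468 mg = 0.4680 g.
n(Mg(NO3)2) = 0.4680 g / 148.33 g/mol = 0.003155 mol.
From the equation the Mg(NO3)2:H2O mole ratio is 1:2, so n(H2O) = 0.003155 × 2/1 = 0.006310 mol.
Mass of H2O = 0.006310 mol × 18.016 g/mol = 0.1137 g.

0.114 g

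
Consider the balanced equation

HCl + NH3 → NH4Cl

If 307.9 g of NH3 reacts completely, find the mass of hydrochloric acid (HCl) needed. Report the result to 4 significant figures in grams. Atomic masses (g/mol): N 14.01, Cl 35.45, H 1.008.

M(NH3) = 14.01 + 3(1.008) = 17.034 g/mol.
M(HCl) = 1.008 + 35.45 = 36.458 g/mol.
n(NH3) = 307.90 g / 17.034 g/mol = 18.076 mol.
From the equation the NH3:HCl mole ratio is 1:1, so n(HCl) = 18.076 × 1/1 = 18.076 mol.
Mass of HCl = 18.076 mol × 36.458 g/mol = 659.00 g.

659.0 g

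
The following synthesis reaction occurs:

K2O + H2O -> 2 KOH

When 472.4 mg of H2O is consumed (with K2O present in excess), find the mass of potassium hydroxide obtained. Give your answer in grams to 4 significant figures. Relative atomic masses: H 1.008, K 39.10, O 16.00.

M(H2O) = 2(1.008) + 16.00 = 18.016 g/mol.
M(KOH) = 39.10 + 16.00 + 1.008 = 56.108 g/mol.
Convert: 472.4 mg = 0.47240 g.
n(H2O) = 0.47240 g / 18.016 g/mol = 0.026221 mol.
From the equation the H2O:KOH mole ratio is 1:2, so n(KOH) = 0.026221 × 2/1 = 0.052442 mol.
Mass of KOH = 0.052442 mol × 56.108 g/mol = 2.9424 g.

2.942 g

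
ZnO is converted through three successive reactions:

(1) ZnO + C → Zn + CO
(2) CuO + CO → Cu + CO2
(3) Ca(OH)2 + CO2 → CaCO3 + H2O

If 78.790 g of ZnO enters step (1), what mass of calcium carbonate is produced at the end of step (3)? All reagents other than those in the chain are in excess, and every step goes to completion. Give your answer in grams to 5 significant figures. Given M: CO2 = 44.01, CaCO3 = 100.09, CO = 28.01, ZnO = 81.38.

n(ZnO) = 78.790 / 81.38 = 0.968174 mol.
Reaction (1): ZnO→CO ratio 1:1 ⇒ n(CO) = 0.968174 mol.
Reaction (2): CO→CO2 ratio 1:1 ⇒ n(CO2) = 0.968174 mol.
Reaction (3): CO2→CaCO3 ratio 1:1 ⇒ n(CaCO3) = 0.968174 mol.
Mass of CaCO3 = 0.968174 × 100.09 = 96.9045 g.

96.905 g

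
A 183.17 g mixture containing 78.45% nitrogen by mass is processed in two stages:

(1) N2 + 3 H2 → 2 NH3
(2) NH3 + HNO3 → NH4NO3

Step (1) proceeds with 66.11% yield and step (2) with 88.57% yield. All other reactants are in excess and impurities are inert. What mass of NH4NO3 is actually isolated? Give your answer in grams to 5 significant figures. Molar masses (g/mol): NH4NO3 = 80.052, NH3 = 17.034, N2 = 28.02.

480.77 g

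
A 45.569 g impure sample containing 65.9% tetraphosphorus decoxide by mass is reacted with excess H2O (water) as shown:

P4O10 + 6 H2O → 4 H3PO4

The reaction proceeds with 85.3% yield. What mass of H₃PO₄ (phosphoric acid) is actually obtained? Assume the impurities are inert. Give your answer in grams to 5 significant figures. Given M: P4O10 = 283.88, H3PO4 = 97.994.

35.369 g

Pure P4O10 available = 45.569 g × 0.659 = 30.0300 g.
n(P4O10) = 30.0300 g / 283.88 g/mol = 0.105784 mol.
From the equation the P4O10:H3PO4 mole ratio is 1:4, so n(H3PO4) = 0.105784 × 4/1 = 0.423136 mol.
Mass of H3PO4 = 0.423136 mol × 97.994 g/mol = 41.4648 g.
Actual mass collected = 41.4648 g × 0.853 = 35.3695 g.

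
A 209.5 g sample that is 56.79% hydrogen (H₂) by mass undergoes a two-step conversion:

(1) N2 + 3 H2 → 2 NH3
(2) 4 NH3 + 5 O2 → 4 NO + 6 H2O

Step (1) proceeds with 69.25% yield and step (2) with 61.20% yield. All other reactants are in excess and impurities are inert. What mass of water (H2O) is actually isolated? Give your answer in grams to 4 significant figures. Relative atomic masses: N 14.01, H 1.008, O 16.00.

450.6 g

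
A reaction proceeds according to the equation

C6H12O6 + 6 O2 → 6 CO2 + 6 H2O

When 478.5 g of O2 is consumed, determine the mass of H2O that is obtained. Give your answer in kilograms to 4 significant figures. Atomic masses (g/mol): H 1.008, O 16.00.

0.2694 kg

M(O2) = 2(16.00) = 32.00 g/mol.
M(H2O) = 2(1.008) + 16.00 = 18.016 g/mol.
n(O2) = 478.50 g / 32.00 g/mol = 14.953 mol.
From the equation the O2:H2O mole ratio is 6:6, so n(H2O) = 14.953 × 6/6 = 14.953 mol.
Mass of H2O = 14.953 mol × 18.016 g/mol = 269.40 g.
Converting to kg: 269.40 g = 0.2694 kg.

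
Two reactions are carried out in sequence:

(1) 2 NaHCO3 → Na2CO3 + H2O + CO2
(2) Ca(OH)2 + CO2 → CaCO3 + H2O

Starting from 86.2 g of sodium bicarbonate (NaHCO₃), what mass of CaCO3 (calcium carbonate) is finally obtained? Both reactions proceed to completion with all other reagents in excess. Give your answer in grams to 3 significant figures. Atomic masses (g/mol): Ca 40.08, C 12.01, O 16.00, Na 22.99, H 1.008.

M(NaHCO3) = 22.99 + 1.008 + 12.01 + 3(16.00) = 84.008 g/mol.
M(CaCO3) = 40.08 + 12.01 + 3(16.00) = 100.09 g/mol.
n(NaHCO3) = 86.20 / 84.008 = 1.026 mol.
Step 1 gives a 2:1 ratio of NaHCO3 to CO2, so n(CO2) = 0.5130 mol.
In step 2 the CO2:CaCO3 ratio is 1:1, so n(CaCO3) = 0.5130 mol.
Mass of CaCO3 = 0.5130 × 100.09 = 51.35 g.

51.4 g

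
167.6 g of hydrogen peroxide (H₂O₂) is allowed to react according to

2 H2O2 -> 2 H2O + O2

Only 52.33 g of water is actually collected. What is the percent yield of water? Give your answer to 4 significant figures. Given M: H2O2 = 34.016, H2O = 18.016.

n(H2O2) = 167.60 g / 34.016 g/mol = 4.9271 mol.
From the equation the H2O2:H2O mole ratio is 2:2, so n(H2O) = 4.9271 × 2/2 = 4.9271 mol.
Mass of H2O = 4.9271 mol × 18.016 g/mol = 88.767 g.
This is the theoretical yield. Percent yield = 52.33 g / 88.767 g × 100% = 58.952%.

58.95 %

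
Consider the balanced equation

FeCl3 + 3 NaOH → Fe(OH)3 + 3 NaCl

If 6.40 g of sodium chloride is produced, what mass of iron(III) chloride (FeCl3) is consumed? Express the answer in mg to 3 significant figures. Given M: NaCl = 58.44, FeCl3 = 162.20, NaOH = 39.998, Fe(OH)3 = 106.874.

5920 mg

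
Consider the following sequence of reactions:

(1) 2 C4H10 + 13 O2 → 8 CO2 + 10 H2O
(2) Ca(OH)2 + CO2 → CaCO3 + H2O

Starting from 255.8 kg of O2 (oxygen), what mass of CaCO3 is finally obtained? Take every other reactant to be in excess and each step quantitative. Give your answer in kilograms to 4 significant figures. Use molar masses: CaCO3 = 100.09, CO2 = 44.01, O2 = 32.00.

492.4 kg

255.8 kg = 255800 g.
n(O2) = 255800 / 32.00 = 7993.8 mol.
Step 1 gives a 13:8 ratio of O2 to CO2, so n(CO2) = 4919.2 mol.
In step 2 the CO2:CaCO3 ratio is 1:1, so n(CaCO3) = 4919.2 mol.
Mass of CaCO3 = 4919.2 × 100.09 = 492370 g = 492.4 kg.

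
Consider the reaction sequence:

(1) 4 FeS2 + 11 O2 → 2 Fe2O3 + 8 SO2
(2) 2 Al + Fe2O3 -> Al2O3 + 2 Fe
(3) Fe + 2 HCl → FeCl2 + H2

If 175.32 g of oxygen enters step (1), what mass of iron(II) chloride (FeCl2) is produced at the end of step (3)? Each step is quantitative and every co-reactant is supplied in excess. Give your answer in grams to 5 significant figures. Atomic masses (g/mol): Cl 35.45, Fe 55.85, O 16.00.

M(O2) = 2(16.00) = 32.00 g/mol.
M(FeCl2) = 55.85 + 2(35.45) = 126.75 g/mol.
n(O2) = 175.32 / 32.00 = 5.47875 mol.
Reaction (1): O2→Fe2O3 ratio 11:2 ⇒ n(Fe2O3) = 0.996136 mol.
Reaction (2): Fe2O3→Fe ratio 1:2 ⇒ n(Fe) = 1.99227 mol.
Reaction (3): Fe→FeCl2 ratio 1:1 ⇒ n(FeCl2) = 1.99227 mol.
Mass of FeCl2 = 1.99227 × 126.75 = 252.521 g.

252.52 g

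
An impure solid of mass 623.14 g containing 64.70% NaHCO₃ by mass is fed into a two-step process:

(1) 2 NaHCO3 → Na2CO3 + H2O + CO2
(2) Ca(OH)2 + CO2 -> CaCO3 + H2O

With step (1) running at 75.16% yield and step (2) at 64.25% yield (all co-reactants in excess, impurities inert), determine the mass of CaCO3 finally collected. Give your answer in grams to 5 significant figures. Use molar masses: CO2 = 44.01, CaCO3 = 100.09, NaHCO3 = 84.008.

Pure NaHCO3 = 623.14 × 0.6470 = 403.172 g.
n(NaHCO3) = 403.172 / 84.008 = 4.79920 mol.
Step 1 (NaHCO3:CO2 = 2:1): theoretical n(CO2) = 2.39960 mol; at 75.16% yield, n(CO2) = 1.80354 mol.
Step 2 (CO2:CaCO3 = 1:1): theoretical n(CaCO3) = 1.80354 mol, so theoretical mass = 1.80354 × 100.09 = 180.516 g.
At 64.25% yield, actual mass of CaCO3 = 180.516 × 0.6425 = 115.982 g.

115.98 g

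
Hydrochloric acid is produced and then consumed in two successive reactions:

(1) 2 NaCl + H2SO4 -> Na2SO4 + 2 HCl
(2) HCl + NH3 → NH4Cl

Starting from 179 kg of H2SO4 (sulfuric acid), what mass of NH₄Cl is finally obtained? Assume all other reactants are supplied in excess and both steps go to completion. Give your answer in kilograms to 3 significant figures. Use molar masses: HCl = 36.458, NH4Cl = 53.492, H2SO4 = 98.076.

179 kg = 179000 g.
n(H2SO4) = 179000 / 98.076 = 1825 mol.
Step 1 gives a 1:2 ratio of H2SO4 to HCl, so n(HCl) = 3650 mol.
In step 2 the HCl:NH4Cl ratio is 1:1, so n(NH4Cl) = 3650 mol.
Mass of NH4Cl = 3650 × 53.492 = 195300 g = 195 kg.

195 kg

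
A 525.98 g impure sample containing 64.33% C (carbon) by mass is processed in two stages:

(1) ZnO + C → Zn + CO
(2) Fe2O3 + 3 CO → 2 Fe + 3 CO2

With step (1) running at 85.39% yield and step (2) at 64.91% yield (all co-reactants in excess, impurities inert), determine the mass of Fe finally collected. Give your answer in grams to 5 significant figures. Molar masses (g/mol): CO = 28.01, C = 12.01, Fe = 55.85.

581.42 g

Pure C = 525.98 × 0.6433 = 338.363 g.
n(C) = 338.363 / 12.01 = 28.1734 mol.
Step 1 (C:CO = 1:1): theoretical n(CO) = 28.1734 mol; at 85.39% yield, n(CO) = 24.0573 mol.
Step 2 (CO:Fe = 3:2): theoretical n(Fe) = 16.0382 mol, so theoretical mass = 16.0382 × 55.85 = 895.733 g.
At 64.91% yield, actual mass of Fe = 895.733 × 0.6491 = 581.420 g.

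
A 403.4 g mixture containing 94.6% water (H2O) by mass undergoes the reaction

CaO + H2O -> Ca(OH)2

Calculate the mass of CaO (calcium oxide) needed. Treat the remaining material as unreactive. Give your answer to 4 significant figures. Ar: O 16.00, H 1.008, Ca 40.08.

1188 g

Mass of pure H2O = 403.4 g × 0.946 = 381.62 g.
M(H2O) = 2(1.008) + 16.00 = 18.016 g/mol.
M(CaO) = 40.08 + 16.00 = 56.08 g/mol.
n(H2O) = 381.62 g / 18.016 g/mol = 21.182 mol.
From the equation the H2O:CaO mole ratio is 1:1, so n(CaO) = 21.182 × 1/1 = 21.182 mol.
Mass of CaO = 21.182 mol × 56.08 g/mol = 1187.9 g.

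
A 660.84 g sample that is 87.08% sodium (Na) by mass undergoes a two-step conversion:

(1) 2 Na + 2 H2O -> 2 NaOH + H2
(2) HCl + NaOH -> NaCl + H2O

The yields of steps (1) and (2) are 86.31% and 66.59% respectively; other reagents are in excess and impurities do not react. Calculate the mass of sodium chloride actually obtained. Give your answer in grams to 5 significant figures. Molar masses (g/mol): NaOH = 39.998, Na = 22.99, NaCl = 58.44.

840.73 g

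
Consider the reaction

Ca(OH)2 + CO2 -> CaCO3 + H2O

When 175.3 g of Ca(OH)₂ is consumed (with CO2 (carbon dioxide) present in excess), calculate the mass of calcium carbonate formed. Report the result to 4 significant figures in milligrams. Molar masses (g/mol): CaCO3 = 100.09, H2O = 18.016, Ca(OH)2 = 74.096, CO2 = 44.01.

236800 mg

n(Ca(OH)2) = 175.30 g / 74.096 g/mol = 2.3658 mol.
From the equation the Ca(OH)2:CaCO3 mole ratio is 1:1, so n(CaCO3) = 2.3658 × 1/1 = 2.3658 mol.
Mass of CaCO3 = 2.3658 mol × 100.09 g/mol = 236.80 g.
Converting to mg: 236.80 g = 236800 mg.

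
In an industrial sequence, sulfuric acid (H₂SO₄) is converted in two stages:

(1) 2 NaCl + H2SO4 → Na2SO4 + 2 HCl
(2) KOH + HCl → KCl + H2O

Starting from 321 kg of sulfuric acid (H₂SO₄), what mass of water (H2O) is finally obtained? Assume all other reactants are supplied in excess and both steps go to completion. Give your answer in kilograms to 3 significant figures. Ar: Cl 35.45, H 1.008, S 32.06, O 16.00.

118 kg

M(H2SO4) = 2(1.008) + 32.06 + 4(16.00) = 98.076 g/mol.
M(H2O) = 2(1.008) + 16.00 = 18.016 g/mol.
321 kg = 321000 g.
n(H2SO4) = 321000 / 98.076 = 3273 mol.
Step 1 gives a 1:2 ratio of H2SO4 to HCl, so n(HCl) = 6546 mol.
In step 2 the HCl:H2O ratio is 1:1, so n(H2O) = 6546 mol.
Mass of H2O = 6546 × 18.016 = 117900 g = 118 kg.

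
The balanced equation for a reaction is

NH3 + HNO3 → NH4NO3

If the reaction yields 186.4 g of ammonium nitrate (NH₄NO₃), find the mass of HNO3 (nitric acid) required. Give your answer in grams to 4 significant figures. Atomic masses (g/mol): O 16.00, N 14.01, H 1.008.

146.7 g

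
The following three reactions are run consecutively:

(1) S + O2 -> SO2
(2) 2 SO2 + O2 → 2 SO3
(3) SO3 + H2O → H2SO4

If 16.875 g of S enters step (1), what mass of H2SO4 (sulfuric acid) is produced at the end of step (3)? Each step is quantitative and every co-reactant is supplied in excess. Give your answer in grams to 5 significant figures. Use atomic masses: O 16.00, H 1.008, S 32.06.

51.623 g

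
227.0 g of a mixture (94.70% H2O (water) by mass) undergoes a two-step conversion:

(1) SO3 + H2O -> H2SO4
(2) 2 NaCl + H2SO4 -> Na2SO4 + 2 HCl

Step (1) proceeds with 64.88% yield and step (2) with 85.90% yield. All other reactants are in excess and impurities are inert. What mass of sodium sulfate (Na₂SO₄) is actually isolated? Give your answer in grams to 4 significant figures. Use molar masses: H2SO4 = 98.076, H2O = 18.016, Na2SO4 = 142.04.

944.6 g

Pure H2O = 227.0 × 0.9470 = 214.97 g.
n(H2O) = 214.97 / 18.016 = 11.932 mol.
Step 1 (H2O:H2SO4 = 1:1): theoretical n(H2SO4) = 11.932 mol; at 64.88% yield, n(H2SO4) = 7.7416 mol.
Step 2 (H2SO4:Na2SO4 = 1:1): theoretical n(Na2SO4) = 7.7416 mol, so theoretical mass = 7.7416 × 142.04 = 1099.6 g.
At 85.90% yield, actual mass of Na2SO4 = 1099.6 × 0.8590 = 944.57 g.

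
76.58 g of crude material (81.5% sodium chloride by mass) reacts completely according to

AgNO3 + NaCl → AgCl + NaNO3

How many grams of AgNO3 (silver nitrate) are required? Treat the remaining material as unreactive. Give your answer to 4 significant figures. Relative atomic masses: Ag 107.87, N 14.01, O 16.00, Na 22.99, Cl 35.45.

181.4 g

Mass of pure NaCl = 76.58 g × 0.815 = 62.413 g.
M(NaCl) = 22.99 + 35.45 = 58.44 g/mol.
M(AgNO3) = 107.87 + 14.01 + 3(16.00) = 169.88 g/mol.
n(NaCl) = 62.413 g / 58.44 g/mol = 1.0680 mol.
From the equation the NaCl:AgNO3 mole ratio is 1:1, so n(AgNO3) = 1.0680 × 1/1 = 1.0680 mol.
Mass of AgNO3 = 1.0680 mol × 169.88 g/mol = 181.43 g.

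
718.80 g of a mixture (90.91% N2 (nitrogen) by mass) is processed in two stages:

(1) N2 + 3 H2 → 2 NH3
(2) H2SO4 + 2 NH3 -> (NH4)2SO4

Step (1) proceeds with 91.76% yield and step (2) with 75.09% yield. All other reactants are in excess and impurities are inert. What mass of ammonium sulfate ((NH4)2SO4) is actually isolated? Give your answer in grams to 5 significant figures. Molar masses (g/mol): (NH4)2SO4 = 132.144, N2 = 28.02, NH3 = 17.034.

2123.4 g

Pure N2 = 718.80 × 0.9091 = 653.461 g.
n(N2) = 653.461 / 28.02 = 23.3212 mol.
Step 1 (N2:NH3 = 1:2): theoretical n(NH3) = 46.6425 mol; at 91.76% yield, n(NH3) = 42.7991 mol.
Step 2 (NH3:(NH4)2SO4 = 2:1): theoretical n((NH4)2SO4) = 21.3996 mol, so theoretical mass = 21.3996 × 132.144 = 2827.82 g.
At 75.09% yield, actual mass of (NH4)2SO4 = 2827.82 × 0.7509 = 2123.41 g.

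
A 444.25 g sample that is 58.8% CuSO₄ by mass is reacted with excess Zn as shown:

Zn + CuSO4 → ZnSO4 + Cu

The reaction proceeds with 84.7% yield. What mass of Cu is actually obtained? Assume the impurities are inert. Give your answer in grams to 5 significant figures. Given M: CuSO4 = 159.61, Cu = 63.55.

Pure CuSO4 available = 444.25 g × 0.588 = 261.219 g.
n(CuSO4) = 261.219 g / 159.61 g/mol = 1.63661 mol.
From the equation the CuSO4:Cu mole ratio is 1:1, so n(Cu) = 1.63661 × 1/1 = 1.63661 mol.
Mass of Cu = 1.63661 mol × 63.55 g/mol = 104.006 g.
Actual mass collected = 104.006 g × 0.847 = 88.0935 g.

88.093 g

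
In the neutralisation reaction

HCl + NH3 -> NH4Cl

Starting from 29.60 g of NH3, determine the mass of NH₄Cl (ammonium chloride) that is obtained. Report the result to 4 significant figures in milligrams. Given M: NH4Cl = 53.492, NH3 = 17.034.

n(NH3) = 29.600 g / 17.034 g/mol = 1.7377 mol.
From the equation the NH3:NH4Cl mole ratio is 1:1, so n(NH4Cl) = 1.7377 × 1/1 = 1.7377 mol.
Mass of NH4Cl = 1.7377 mol × 53.492 g/mol = 92.953 g.
Converting to mg: 92.953 g = 92950 mg.

92950 mg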